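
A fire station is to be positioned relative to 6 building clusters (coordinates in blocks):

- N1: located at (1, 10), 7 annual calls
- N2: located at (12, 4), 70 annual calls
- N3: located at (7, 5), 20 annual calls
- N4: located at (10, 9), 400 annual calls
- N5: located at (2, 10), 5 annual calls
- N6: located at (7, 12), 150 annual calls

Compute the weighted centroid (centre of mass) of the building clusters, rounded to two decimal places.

(9.27, 9.05)

The minimiser of Σwᵢ‖p−pᵢ‖² is the weighted centroid p* = (Σwᵢpᵢ)/(Σwᵢ).
Σwᵢ = 652.
Σwᵢxᵢ = 7·1 + 70·12 + 20·7 + 400·10 + 5·2 + 150·7 = 6047.
Σwᵢyᵢ = 7·10 + 70·4 + 20·5 + 400·9 + 5·10 + 150·12 = 5900.
x* = 6047/652 = 9.27, y* = 5900/652 = 9.05.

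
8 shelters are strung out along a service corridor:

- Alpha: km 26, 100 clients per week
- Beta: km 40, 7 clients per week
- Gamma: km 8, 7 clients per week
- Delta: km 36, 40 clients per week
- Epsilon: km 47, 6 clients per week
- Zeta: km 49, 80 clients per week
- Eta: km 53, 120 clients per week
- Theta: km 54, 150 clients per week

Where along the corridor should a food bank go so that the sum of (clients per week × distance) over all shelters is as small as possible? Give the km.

For a sum of weighted absolute distances on a line, the optimum is the weighted median (not the mean). Total weight W = 510; half-weight = 255.
Sort by position and accumulate weight:
  km 8 (Gamma, w=7) → cum 7
  km 26 (Alpha, w=100) → cum 107
  km 36 (Delta, w=40) → cum 147
  km 40 (Beta, w=7) → cum 154
  km 47 (Epsilon, w=6) → cum 160
  km 49 (Zeta, w=80) → cum 240
  km 53 (Eta, w=120) → cum 360  ≥ 255 → median here
  km 54 (Theta, w=150) → cum 510
Optimal location: km 53.

x = 53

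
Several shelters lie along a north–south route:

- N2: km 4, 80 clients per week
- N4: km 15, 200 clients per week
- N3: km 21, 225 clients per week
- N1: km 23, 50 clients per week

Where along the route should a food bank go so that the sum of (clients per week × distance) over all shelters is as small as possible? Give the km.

x = 15

For a sum of weighted absolute distances on a line, the optimum is the weighted median (not the mean). Total weight W = 555; half-weight = 277.5.
Sort by position and accumulate weight:
  km 4 (N2, w=80) → cum 80
  km 15 (N4, w=200) → cum 280  ≥ 277.5 → median here
  km 21 (N3, w=225) → cum 505
  km 23 (N1, w=50) → cum 555
Optimal location: km 15.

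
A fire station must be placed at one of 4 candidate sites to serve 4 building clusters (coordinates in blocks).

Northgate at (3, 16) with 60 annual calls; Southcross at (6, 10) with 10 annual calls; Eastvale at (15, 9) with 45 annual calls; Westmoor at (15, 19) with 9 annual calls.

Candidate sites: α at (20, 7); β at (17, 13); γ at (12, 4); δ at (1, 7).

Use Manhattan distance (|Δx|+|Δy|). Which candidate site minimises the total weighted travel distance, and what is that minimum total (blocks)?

β, total 1502 blocks

Total weighted distance at each candidate:
  α (20, 7): total = 2198
  β (17, 13): total = 1502
  γ (12, 4): total = 1902
  δ (1, 7): total = 1694
Minimum is at β with total 1502 blocks.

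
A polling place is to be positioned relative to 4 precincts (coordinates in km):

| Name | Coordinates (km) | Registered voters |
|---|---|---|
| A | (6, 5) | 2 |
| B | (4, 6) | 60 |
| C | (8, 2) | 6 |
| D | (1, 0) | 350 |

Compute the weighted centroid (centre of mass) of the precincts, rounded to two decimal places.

(1.56, 0.91)

The minimiser of Σwᵢ‖p−pᵢ‖² is the weighted centroid p* = (Σwᵢpᵢ)/(Σwᵢ).
Σwᵢ = 418.
Σwᵢxᵢ = 2·6 + 60·4 + 6·8 + 350·1 = 650.
Σwᵢyᵢ = 2·5 + 60·6 + 6·2 + 350·0 = 382.
x* = 650/418 = 1.56, y* = 382/418 = 0.91.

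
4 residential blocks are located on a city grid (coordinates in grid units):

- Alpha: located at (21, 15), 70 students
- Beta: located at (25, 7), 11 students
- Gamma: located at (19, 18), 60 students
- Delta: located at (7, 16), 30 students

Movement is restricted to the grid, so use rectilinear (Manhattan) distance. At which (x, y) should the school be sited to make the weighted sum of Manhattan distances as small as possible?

(19, 16)

Manhattan distance separates: Σwᵢ(|x−xᵢ|+|y−yᵢ|) = Σwᵢ|x−xᵢ| + Σwᵢ|y−yᵢ|, so x and y are optimised independently as 1-D weighted medians.
Total weight W = 171; half = 85.5.
x-coordinate, sorted with cumulative weight:
  x=7 (Delta, w=30) cum 30
  x=19 (Gamma, w=60) cum 90  ← median
  x=21 (Alpha, w=70) cum 160
  x=25 (Beta, w=11) cum 171
⇒ x* = 19
y-coordinate, sorted with cumulative weight:
  y=7 (Beta, w=11) cum 11
  y=15 (Alpha, w=70) cum 81
  y=16 (Delta, w=30) cum 111  ← median
  y=18 (Gamma, w=60) cum 171
⇒ y* = 16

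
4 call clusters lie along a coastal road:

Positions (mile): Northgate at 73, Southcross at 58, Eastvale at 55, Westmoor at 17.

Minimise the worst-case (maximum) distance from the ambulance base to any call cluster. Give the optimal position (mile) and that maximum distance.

location 45, max distance 28

The 1-center on a line is the midpoint of the two extreme points: leftmost at 17, rightmost at 73.
Optimal location = (17 + 73)/2 = 45; maximum distance = (73 − 17)/2 = 28.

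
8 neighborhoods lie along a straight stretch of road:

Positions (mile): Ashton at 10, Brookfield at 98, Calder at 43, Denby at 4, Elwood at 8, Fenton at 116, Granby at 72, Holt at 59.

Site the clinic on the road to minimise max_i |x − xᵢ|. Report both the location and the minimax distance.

location 60, max distance 56

The 1-center on a line is the midpoint of the two extreme points: leftmost at 4, rightmost at 116.
Optimal location = (4 + 116)/2 = 60; maximum distance = (116 − 4)/2 = 56.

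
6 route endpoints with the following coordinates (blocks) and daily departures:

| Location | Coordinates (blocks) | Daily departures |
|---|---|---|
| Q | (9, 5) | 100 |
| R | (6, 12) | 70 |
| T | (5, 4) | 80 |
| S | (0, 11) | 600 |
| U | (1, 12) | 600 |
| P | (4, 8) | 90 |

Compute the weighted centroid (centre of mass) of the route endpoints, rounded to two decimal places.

(1.74, 10.51)

The minimiser of Σwᵢ‖p−pᵢ‖² is the weighted centroid p* = (Σwᵢpᵢ)/(Σwᵢ).
Σwᵢ = 1540.
Σwᵢxᵢ = 100·9 + 70·6 + 80·5 + 600·0 + 600·1 + 90·4 = 2680.
Σwᵢyᵢ = 100·5 + 70·12 + 80·4 + 600·11 + 600·12 + 90·8 = 16180.
x* = 2680/1540 = 1.74, y* = 16180/1540 = 10.51.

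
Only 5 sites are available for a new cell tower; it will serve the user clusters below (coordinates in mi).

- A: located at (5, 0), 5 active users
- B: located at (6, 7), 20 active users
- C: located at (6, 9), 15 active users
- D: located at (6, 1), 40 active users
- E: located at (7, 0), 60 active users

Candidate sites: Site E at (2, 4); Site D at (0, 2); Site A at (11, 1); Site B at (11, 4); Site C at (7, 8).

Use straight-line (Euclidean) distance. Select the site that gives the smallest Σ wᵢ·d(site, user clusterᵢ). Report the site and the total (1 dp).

Total weighted distance at each candidate:
  Site E (2, 4): total = 805.2
  Site D (0, 2): total = 1001.5
  Site A (11, 1): total = 775.5
  Site B (11, 4): total = 831.4
  Site C (7, 8): total = 853.6
Minimum is at Site A with total 775.5 mi.

Site A, total 775.5 mi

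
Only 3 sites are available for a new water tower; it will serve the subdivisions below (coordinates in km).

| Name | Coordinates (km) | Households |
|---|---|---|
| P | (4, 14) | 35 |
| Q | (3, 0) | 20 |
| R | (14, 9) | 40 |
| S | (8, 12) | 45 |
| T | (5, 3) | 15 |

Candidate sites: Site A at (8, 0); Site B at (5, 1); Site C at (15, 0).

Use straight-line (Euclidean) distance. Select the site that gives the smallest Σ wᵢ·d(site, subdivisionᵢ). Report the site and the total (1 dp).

Total weighted distance at each candidate:
  Site A (8, 0): total = 1645.9
  Site B (5, 1): total = 1525.8
  Site C (15, 0): total = 2007.1
Minimum is at Site B with total 1525.8 km.

Site B, total 1525.8 km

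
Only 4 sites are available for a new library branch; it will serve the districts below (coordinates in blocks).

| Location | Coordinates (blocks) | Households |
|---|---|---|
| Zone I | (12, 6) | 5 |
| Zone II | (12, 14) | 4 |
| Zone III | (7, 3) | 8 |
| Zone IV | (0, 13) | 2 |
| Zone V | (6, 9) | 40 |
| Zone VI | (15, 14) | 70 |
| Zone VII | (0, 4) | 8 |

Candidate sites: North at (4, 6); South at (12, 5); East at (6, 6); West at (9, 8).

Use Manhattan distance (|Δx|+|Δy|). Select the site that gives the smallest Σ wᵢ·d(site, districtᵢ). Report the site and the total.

Total weighted distance at each candidate:
  North (4, 6): total = 1752
  South (12, 5): total = 1481
  East (6, 6): total = 1518
  West (9, 8): total = 1249
Minimum is at West with total 1249 blocks.

West, total 1249 blocks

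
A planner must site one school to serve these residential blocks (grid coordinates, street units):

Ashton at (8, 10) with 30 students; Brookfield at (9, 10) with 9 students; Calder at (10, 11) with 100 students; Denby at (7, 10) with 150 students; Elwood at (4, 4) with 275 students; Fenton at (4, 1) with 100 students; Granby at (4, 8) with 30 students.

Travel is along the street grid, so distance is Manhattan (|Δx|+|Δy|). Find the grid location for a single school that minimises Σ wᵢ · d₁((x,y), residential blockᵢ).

(4, 4)

Manhattan distance separates: Σwᵢ(|x−xᵢ|+|y−yᵢ|) = Σwᵢ|x−xᵢ| + Σwᵢ|y−yᵢ|, so x and y are optimised independently as 1-D weighted medians.
Total weight W = 694; half = 347.
x-coordinate, sorted with cumulative weight:
  x=4 (Elwood, w=275) cum 275
  x=4 (Fenton, w=100) cum 375  ← median
  x=4 (Granby, w=30) cum 405
  x=7 (Denby, w=150) cum 555
  x=8 (Ashton, w=30) cum 585
  x=9 (Brookfield, w=9) cum 594
  x=10 (Calder, w=100) cum 694
⇒ x* = 4
y-coordinate, sorted with cumulative weight:
  y=1 (Fenton, w=100) cum 100
  y=4 (Elwood, w=275) cum 375  ← median
  y=8 (Granby, w=30) cum 405
  y=10 (Ashton, w=30) cum 435
  y=10 (Brookfield, w=9) cum 444
  y=10 (Denby, w=150) cum 594
  y=11 (Calder, w=100) cum 694
⇒ y* = 4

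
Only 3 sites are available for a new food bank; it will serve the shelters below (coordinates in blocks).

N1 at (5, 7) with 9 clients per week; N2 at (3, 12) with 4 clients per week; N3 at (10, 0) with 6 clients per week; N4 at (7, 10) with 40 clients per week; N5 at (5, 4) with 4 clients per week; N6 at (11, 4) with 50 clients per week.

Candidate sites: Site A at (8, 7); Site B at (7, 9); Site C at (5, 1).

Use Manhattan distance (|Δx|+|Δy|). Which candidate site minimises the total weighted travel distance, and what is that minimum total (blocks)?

Site A, total 605 blocks

Total weighted distance at each candidate:
  Site A (8, 7): total = 605
  Site B (7, 9): total = 654
  Site C (5, 1): total = 1044
Minimum is at Site A with total 605 blocks.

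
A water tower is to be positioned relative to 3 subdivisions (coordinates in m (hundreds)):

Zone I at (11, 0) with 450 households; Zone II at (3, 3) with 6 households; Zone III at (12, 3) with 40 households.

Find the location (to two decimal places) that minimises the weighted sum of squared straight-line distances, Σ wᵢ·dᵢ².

(10.98, 0.28)

The minimiser of Σwᵢ‖p−pᵢ‖² is the weighted centroid p* = (Σwᵢpᵢ)/(Σwᵢ).
Σwᵢ = 496.
Σwᵢxᵢ = 450·11 + 6·3 + 40·12 = 5448.
Σwᵢyᵢ = 450·0 + 6·3 + 40·3 = 138.
x* = 5448/496 = 10.98, y* = 138/496 = 0.28.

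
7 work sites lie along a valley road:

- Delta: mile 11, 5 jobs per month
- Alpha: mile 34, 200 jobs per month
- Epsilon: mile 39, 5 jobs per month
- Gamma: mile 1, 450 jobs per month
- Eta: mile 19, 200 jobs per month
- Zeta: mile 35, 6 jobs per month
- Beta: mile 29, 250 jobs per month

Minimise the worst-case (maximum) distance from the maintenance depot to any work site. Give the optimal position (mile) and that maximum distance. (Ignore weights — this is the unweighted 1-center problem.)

location 20, max distance 19

The 1-center on a line is the midpoint of the two extreme points: leftmost at 1, rightmost at 39.
Optimal location = (1 + 39)/2 = 20; maximum distance = (39 − 1)/2 = 19.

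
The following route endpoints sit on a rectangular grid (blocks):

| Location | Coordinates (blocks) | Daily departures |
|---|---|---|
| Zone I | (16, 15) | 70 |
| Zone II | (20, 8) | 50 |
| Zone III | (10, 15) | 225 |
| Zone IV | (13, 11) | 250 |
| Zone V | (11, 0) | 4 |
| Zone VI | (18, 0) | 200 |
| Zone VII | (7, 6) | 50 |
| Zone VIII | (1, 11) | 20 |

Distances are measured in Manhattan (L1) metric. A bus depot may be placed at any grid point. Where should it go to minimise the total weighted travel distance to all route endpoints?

(13, 11)

Manhattan distance separates: Σwᵢ(|x−xᵢ|+|y−yᵢ|) = Σwᵢ|x−xᵢ| + Σwᵢ|y−yᵢ|, so x and y are optimised independently as 1-D weighted medians.
Total weight W = 869; half = 434.5.
x-coordinate, sorted with cumulative weight:
  x=1 (Zone VIII, w=20) cum 20
  x=7 (Zone VII, w=50) cum 70
  x=10 (Zone III, w=225) cum 295
  x=11 (Zone V, w=4) cum 299
  x=13 (Zone IV, w=250) cum 549  ← median
  x=16 (Zone I, w=70) cum 619
  x=18 (Zone VI, w=200) cum 819
  x=20 (Zone II, w=50) cum 869
⇒ x* = 13
y-coordinate, sorted with cumulative weight:
  y=0 (Zone V, w=4) cum 4
  y=0 (Zone VI, w=200) cum 204
  y=6 (Zone VII, w=50) cum 254
  y=8 (Zone II, w=50) cum 304
  y=11 (Zone IV, w=250) cum 554  ← median
  y=11 (Zone VIII, w=20) cum 574
  y=15 (Zone I, w=70) cum 644
  y=15 (Zone III, w=225) cum 869
⇒ y* = 11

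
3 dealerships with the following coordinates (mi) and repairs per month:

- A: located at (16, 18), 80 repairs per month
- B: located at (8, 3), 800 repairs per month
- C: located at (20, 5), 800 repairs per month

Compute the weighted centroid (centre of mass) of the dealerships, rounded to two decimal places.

(14.10, 4.67)

The minimiser of Σwᵢ‖p−pᵢ‖² is the weighted centroid p* = (Σwᵢpᵢ)/(Σwᵢ).
Σwᵢ = 1680.
Σwᵢxᵢ = 80·16 + 800·8 + 800·20 = 23680.
Σwᵢyᵢ = 80·18 + 800·3 + 800·5 = 7840.
x* = 23680/1680 = 14.10, y* = 7840/1680 = 4.67.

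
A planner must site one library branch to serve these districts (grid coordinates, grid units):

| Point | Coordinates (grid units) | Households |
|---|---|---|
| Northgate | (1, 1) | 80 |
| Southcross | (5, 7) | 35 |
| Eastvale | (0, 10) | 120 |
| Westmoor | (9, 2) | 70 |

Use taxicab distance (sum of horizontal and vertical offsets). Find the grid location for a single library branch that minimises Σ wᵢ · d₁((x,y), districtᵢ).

Manhattan distance separates: Σwᵢ(|x−xᵢ|+|y−yᵢ|) = Σwᵢ|x−xᵢ| + Σwᵢ|y−yᵢ|, so x and y are optimised independently as 1-D weighted medians.
Total weight W = 305; half = 152.5.
x-coordinate, sorted with cumulative weight:
  x=0 (Eastvale, w=120) cum 120
  x=1 (Northgate, w=80) cum 200  ← median
  x=5 (Southcross, w=35) cum 235
  x=9 (Westmoor, w=70) cum 305
⇒ x* = 1
y-coordinate, sorted with cumulative weight:
  y=1 (Northgate, w=80) cum 80
  y=2 (Westmoor, w=70) cum 150
  y=7 (Southcross, w=35) cum 185  ← median
  y=10 (Eastvale, w=120) cum 305
⇒ y* = 7

(1, 7)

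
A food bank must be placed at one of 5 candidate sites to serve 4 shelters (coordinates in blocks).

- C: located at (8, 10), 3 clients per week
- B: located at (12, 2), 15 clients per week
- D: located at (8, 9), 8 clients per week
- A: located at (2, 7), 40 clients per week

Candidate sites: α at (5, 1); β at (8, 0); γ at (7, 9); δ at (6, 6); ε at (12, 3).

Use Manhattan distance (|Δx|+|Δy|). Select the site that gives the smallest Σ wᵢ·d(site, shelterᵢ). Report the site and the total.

δ, total 408 blocks

Total weighted distance at each candidate:
  α (5, 1): total = 604
  β (8, 0): total = 712
  γ (7, 9): total = 474
  δ (6, 6): total = 408
  ε (12, 3): total = 688
Minimum is at δ with total 408 blocks.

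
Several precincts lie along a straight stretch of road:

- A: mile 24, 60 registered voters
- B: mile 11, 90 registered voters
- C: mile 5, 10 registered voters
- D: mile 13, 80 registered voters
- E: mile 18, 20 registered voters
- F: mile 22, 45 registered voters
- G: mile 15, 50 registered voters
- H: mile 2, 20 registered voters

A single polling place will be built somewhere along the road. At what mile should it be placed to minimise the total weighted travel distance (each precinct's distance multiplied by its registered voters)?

For a sum of weighted absolute distances on a line, the optimum is the weighted median (not the mean). Total weight W = 375; half-weight = 187.5.
Sort by position and accumulate weight:
  mile 2 (H, w=20) → cum 20
  mile 5 (C, w=10) → cum 30
  mile 11 (B, w=90) → cum 120
  mile 13 (D, w=80) → cum 200  ≥ 187.5 → median here
  mile 15 (G, w=50) → cum 250
  mile 18 (E, w=20) → cum 270
  mile 22 (F, w=45) → cum 315
  mile 24 (A, w=60) → cum 375
Optimal location: mile 13.

x = 13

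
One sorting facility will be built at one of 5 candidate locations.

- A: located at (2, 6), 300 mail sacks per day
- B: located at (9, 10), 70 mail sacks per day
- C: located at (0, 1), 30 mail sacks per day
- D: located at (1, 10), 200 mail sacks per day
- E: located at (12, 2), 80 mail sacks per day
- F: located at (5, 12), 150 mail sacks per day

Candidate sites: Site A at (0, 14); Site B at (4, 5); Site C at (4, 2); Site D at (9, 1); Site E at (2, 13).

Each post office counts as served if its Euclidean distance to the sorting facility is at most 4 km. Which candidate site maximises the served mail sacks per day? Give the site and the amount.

Coverage radius r = 4 km; a point is covered iff (Δx)²+(Δy)² ≤ 4² = 16.
  Site A (0, 14): covers {none} → 0
  Site B (4, 5): covers {A} → 300
  Site C (4, 2): covers {none} → 0
  Site D (9, 1): covers {E} → 80
  Site E (2, 13): covers {D, F} → 350
Maximum coverage at Site E: 350 mail sacks per day.

Site E, covering 350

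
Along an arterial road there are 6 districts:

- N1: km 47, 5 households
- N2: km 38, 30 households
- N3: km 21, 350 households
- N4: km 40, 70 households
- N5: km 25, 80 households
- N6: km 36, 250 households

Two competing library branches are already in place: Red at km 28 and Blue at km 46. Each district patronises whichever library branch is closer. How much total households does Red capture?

The indifferent point is the midpoint (28+46)/2 = 37; districts left of it (closer to Red at 28) go to Red, those right go to Blue.
  N3 at 21 (w=350) → Red
  N5 at 25 (w=80) → Red
  N6 at 36 (w=250) → Red
  N2 at 38 (w=30) → Blue
  N4 at 40 (w=70) → Blue
  N1 at 47 (w=5) → Blue
Red captures 680; Blue captures 105.

680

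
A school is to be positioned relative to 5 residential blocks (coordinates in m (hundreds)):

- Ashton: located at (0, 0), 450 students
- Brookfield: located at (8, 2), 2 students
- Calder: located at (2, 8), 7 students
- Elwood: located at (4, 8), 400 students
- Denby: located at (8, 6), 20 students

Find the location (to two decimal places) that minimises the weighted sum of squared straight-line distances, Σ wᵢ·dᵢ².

The minimiser of Σwᵢ‖p−pᵢ‖² is the weighted centroid p* = (Σwᵢpᵢ)/(Σwᵢ).
Σwᵢ = 879.
Σwᵢxᵢ = 450·0 + 2·8 + 7·2 + 400·4 + 20·8 = 1790.
Σwᵢyᵢ = 450·0 + 2·2 + 7·8 + 400·8 + 20·6 = 3380.
x* = 1790/879 = 2.04, y* = 3380/879 = 3.85.

(2.04, 3.85)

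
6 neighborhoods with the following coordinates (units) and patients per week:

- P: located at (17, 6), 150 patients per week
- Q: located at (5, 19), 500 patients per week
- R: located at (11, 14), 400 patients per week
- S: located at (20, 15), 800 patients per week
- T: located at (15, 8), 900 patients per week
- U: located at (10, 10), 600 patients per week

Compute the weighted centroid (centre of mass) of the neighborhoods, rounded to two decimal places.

(13.42, 12.30)

The minimiser of Σwᵢ‖p−pᵢ‖² is the weighted centroid p* = (Σwᵢpᵢ)/(Σwᵢ).
Σwᵢ = 3350.
Σwᵢxᵢ = 150·17 + 500·5 + 400·11 + 800·20 + 900·15 + 600·10 = 44950.
Σwᵢyᵢ = 150·6 + 500·19 + 400·14 + 800·15 + 900·8 + 600·10 = 41200.
x* = 44950/3350 = 13.42, y* = 41200/3350 = 12.30.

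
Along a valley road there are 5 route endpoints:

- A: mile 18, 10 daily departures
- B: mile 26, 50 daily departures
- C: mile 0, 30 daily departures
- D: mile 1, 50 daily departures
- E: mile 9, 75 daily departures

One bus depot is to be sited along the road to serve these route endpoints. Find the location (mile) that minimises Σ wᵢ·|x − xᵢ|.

x = 9

For a sum of weighted absolute distances on a line, the optimum is the weighted median (not the mean). Total weight W = 215; half-weight = 107.5.
Sort by position and accumulate weight:
  mile 0 (C, w=30) → cum 30
  mile 1 (D, w=50) → cum 80
  mile 9 (E, w=75) → cum 155  ≥ 107.5 → median here
  mile 18 (A, w=10) → cum 165
  mile 26 (B, w=50) → cum 215
Optimal location: mile 9.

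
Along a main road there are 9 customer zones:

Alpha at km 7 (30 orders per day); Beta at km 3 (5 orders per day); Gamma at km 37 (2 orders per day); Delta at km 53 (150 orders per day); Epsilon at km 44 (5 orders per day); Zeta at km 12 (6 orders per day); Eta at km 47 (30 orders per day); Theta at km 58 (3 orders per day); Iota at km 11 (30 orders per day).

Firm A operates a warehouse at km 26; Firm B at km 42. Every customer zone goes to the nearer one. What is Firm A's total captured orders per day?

71

The indifferent point is the midpoint (26+42)/2 = 34; customer zones left of it (closer to Firm A at 26) go to Firm A, those right go to Firm B.
  Beta at 3 (w=5) → Firm A
  Alpha at 7 (w=30) → Firm A
  Iota at 11 (w=30) → Firm A
  Zeta at 12 (w=6) → Firm A
  Gamma at 37 (w=2) → Firm B
  Epsilon at 44 (w=5) → Firm B
  Eta at 47 (w=30) → Firm B
  Delta at 53 (w=150) → Firm B
  Theta at 58 (w=3) → Firm B
Firm A captures 71; Firm B captures 190.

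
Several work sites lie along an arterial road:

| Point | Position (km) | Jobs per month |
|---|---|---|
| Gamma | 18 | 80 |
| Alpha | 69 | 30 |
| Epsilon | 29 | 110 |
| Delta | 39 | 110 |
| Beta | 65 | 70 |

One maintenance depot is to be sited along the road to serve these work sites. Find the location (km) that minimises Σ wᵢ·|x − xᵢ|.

x = 39

For a sum of weighted absolute distances on a line, the optimum is the weighted median (not the mean). Total weight W = 400; half-weight = 200.
Sort by position and accumulate weight:
  km 18 (Gamma, w=80) → cum 80
  km 29 (Epsilon, w=110) → cum 190
  km 39 (Delta, w=110) → cum 300  ≥ 200 → median here
  km 65 (Beta, w=70) → cum 370
  km 69 (Alpha, w=30) → cum 400
Optimal location: km 39.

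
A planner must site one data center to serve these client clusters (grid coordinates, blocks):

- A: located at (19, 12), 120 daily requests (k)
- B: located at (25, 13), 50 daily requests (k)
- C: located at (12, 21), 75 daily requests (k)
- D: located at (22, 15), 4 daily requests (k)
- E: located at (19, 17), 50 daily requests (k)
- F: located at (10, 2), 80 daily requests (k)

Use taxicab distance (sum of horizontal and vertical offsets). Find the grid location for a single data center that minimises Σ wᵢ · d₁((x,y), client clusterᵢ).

Manhattan distance separates: Σwᵢ(|x−xᵢ|+|y−yᵢ|) = Σwᵢ|x−xᵢ| + Σwᵢ|y−yᵢ|, so x and y are optimised independently as 1-D weighted medians.
Total weight W = 379; half = 189.5.
x-coordinate, sorted with cumulative weight:
  x=10 (F, w=80) cum 80
  x=12 (C, w=75) cum 155
  x=19 (A, w=120) cum 275  ← median
  x=19 (E, w=50) cum 325
  x=22 (D, w=4) cum 329
  x=25 (B, w=50) cum 379
⇒ x* = 19
y-coordinate, sorted with cumulative weight:
  y=2 (F, w=80) cum 80
  y=12 (A, w=120) cum 200  ← median
  y=13 (B, w=50) cum 250
  y=15 (D, w=4) cum 254
  y=17 (E, w=50) cum 304
  y=21 (C, w=75) cum 379
⇒ y* = 12

(19, 12)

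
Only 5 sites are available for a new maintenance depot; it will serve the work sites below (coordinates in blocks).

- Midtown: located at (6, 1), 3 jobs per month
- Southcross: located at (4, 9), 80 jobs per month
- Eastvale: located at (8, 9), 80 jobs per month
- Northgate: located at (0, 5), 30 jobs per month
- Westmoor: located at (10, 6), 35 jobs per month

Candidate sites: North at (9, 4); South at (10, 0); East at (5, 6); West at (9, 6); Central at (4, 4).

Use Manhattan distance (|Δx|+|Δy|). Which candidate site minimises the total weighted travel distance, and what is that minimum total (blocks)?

East, total 1173 blocks

Total weighted distance at each candidate:
  North (9, 4): total = 1703
  South (10, 0): total = 2755
  East (5, 6): total = 1173
  West (9, 6): total = 1319
  Central (4, 4): total = 1565
Minimum is at East with total 1173 blocks.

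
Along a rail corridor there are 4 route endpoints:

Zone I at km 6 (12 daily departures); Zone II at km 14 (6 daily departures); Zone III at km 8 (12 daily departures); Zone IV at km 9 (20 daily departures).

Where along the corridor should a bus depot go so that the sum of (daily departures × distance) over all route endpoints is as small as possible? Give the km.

x = 9

For a sum of weighted absolute distances on a line, the optimum is the weighted median (not the mean). Total weight W = 50; half-weight = 25.
Sort by position and accumulate weight:
  km 6 (Zone I, w=12) → cum 12
  km 8 (Zone III, w=12) → cum 24
  km 9 (Zone IV, w=20) → cum 44  ≥ 25 → median here
  km 14 (Zone II, w=6) → cum 50
Optimal location: km 9.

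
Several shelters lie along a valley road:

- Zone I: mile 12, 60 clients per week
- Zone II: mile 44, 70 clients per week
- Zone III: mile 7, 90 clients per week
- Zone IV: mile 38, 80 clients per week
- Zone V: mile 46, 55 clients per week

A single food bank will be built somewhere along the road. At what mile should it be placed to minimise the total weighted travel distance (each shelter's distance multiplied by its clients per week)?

x = 38

For a sum of weighted absolute distances on a line, the optimum is the weighted median (not the mean). Total weight W = 355; half-weight = 177.5.
Sort by position and accumulate weight:
  mile 7 (Zone III, w=90) → cum 90
  mile 12 (Zone I, w=60) → cum 150
  mile 38 (Zone IV, w=80) → cum 230  ≥ 177.5 → median here
  mile 44 (Zone II, w=70) → cum 300
  mile 46 (Zone V, w=55) → cum 355
Optimal location: mile 38.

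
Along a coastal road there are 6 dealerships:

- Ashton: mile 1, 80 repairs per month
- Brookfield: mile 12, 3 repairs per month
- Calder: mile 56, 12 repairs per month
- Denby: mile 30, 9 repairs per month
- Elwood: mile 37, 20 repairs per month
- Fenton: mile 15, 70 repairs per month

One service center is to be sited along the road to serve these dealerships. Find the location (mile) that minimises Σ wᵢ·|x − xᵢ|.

x = 15

For a sum of weighted absolute distances on a line, the optimum is the weighted median (not the mean). Total weight W = 194; half-weight = 97.
Sort by position and accumulate weight:
  mile 1 (Ashton, w=80) → cum 80
  mile 12 (Brookfield, w=3) → cum 83
  mile 15 (Fenton, w=70) → cum 153  ≥ 97 → median here
  mile 30 (Denby, w=9) → cum 162
  mile 37 (Elwood, w=20) → cum 182
  mile 56 (Calder, w=12) → cum 194
Optimal location: mile 15.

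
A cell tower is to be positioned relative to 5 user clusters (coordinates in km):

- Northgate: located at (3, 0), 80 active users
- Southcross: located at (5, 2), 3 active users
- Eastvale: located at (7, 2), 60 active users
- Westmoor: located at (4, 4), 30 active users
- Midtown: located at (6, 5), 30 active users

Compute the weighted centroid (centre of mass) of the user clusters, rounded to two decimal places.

(4.80, 1.95)

The minimiser of Σwᵢ‖p−pᵢ‖² is the weighted centroid p* = (Σwᵢpᵢ)/(Σwᵢ).
Σwᵢ = 203.
Σwᵢxᵢ = 80·3 + 3·5 + 60·7 + 30·4 + 30·6 = 975.
Σwᵢyᵢ = 80·0 + 3·2 + 60·2 + 30·4 + 30·5 = 396.
x* = 975/203 = 4.80, y* = 396/203 = 1.95.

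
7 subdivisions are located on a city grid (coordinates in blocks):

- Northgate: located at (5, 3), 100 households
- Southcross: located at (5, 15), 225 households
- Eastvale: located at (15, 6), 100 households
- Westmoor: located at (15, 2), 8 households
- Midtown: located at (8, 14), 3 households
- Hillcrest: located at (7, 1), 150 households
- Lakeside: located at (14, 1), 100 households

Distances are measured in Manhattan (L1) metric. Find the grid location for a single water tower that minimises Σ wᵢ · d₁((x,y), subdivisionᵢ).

(7, 3)

Manhattan distance separates: Σwᵢ(|x−xᵢ|+|y−yᵢ|) = Σwᵢ|x−xᵢ| + Σwᵢ|y−yᵢ|, so x and y are optimised independently as 1-D weighted medians.
Total weight W = 686; half = 343.
x-coordinate, sorted with cumulative weight:
  x=5 (Northgate, w=100) cum 100
  x=5 (Southcross, w=225) cum 325
  x=7 (Hillcrest, w=150) cum 475  ← median
  x=8 (Midtown, w=3) cum 478
  x=14 (Lakeside, w=100) cum 578
  x=15 (Eastvale, w=100) cum 678
  x=15 (Westmoor, w=8) cum 686
⇒ x* = 7
y-coordinate, sorted with cumulative weight:
  y=1 (Hillcrest, w=150) cum 150
  y=1 (Lakeside, w=100) cum 250
  y=2 (Westmoor, w=8) cum 258
  y=3 (Northgate, w=100) cum 358  ← median
  y=6 (Eastvale, w=100) cum 458
  y=14 (Midtown, w=3) cum 461
  y=15 (Southcross, w=225) cum 686
⇒ y* = 3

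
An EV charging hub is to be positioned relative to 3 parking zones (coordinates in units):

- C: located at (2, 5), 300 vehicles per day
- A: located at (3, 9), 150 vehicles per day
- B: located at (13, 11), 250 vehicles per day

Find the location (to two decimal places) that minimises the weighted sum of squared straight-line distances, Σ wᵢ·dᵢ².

(6.14, 8.00)

The minimiser of Σwᵢ‖p−pᵢ‖² is the weighted centroid p* = (Σwᵢpᵢ)/(Σwᵢ).
Σwᵢ = 700.
Σwᵢxᵢ = 300·2 + 150·3 + 250·13 = 4300.
Σwᵢyᵢ = 300·5 + 150·9 + 250·11 = 5600.
x* = 4300/700 = 6.14, y* = 5600/700 = 8.00.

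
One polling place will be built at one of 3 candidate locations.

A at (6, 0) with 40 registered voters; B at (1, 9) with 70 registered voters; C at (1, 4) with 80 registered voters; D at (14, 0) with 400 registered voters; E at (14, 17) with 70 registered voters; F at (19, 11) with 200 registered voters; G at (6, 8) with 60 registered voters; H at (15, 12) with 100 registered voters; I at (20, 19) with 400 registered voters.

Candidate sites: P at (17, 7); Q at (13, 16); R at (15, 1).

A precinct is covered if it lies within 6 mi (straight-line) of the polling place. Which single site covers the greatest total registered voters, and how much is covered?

R, covering 400

Coverage radius r = 6 mi; a point is covered iff (Δx)²+(Δy)² ≤ 6² = 36.
  P (17, 7): covers {F, H} → 300
  Q (13, 16): covers {E, H} → 170
  R (15, 1): covers {D} → 400
Maximum coverage at R: 400 registered voters.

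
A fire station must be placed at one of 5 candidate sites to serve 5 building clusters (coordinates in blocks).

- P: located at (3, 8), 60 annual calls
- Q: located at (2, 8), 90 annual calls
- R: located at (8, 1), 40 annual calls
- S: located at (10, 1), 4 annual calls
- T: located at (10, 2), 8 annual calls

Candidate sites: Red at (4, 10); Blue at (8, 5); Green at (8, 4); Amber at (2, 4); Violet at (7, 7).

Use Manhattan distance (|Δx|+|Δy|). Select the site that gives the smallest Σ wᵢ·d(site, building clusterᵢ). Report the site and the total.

Amber, total 1144 blocks

Total weighted distance at each candidate:
  Red (4, 10): total = 1232
  Blue (8, 5): total = 1514
  Green (8, 4): total = 1612
  Amber (2, 4): total = 1144
  Violet (7, 7): total = 1220
Minimum is at Amber with total 1144 blocks.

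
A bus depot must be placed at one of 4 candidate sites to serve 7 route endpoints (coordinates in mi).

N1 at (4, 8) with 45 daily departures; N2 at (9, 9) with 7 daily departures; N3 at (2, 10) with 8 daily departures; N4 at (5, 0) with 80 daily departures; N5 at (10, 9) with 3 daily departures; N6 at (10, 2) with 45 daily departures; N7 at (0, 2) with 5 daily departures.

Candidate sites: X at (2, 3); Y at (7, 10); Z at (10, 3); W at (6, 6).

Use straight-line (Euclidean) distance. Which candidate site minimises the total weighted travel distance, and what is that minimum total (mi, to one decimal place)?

Total weighted distance at each candidate:
  X (2, 3): total = 1106.3
  Y (7, 10): total = 1480.9
  Z (10, 3): total = 1058.8
  W (6, 6): total = 994.5
Minimum is at W with total 994.5 mi.

W, total 994.5 mi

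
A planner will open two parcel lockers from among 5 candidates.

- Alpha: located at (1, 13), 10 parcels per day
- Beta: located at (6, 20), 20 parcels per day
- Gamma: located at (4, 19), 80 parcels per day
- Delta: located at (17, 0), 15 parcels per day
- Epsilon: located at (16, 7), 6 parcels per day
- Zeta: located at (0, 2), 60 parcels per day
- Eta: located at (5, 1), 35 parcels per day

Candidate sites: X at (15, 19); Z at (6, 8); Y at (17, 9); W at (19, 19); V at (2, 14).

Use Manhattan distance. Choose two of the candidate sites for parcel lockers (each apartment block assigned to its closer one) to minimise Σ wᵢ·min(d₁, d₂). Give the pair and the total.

{Z, V}, total 2131

Evaluate every pair (each demand assigned to the nearer of the two):
  {Z, V}: total = 2131
  {Y, V}: total = 2333
  {X, Z}: total = 2531
  {Z, Y}: total = 2533
  {X, V}: total = 2573
  {W, V}: total = 2585
  {Z, W}: total = 2731
  {X, Y}: total = 3573
  {Y, W}: total = 3973
  {X, W}: total = 4573
Best pair: {Z, V} with total 2131.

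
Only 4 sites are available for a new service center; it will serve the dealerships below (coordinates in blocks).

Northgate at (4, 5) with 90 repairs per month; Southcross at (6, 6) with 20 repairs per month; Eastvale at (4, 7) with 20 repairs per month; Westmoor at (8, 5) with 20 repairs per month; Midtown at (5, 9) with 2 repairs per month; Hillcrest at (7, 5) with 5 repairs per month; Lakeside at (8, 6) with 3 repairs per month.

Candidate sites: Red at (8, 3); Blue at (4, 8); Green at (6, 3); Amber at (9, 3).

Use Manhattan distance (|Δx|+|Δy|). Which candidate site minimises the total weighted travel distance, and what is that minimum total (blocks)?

Total weighted distance at each candidate:
  Red (8, 3): total = 882
  Blue (4, 8): total = 562
  Green (6, 3): total = 664
  Amber (9, 3): total = 1042
Minimum is at Blue with total 562 blocks.

Blue, total 562 blocks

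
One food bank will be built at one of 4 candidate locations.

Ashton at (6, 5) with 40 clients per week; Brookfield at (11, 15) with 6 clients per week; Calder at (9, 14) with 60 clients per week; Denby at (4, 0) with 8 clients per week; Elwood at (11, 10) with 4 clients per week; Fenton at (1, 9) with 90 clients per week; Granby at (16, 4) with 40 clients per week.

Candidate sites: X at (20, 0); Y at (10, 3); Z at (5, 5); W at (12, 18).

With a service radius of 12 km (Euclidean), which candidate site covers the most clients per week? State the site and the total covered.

Coverage radius r = 12 km; a point is covered iff (Δx)²+(Δy)² ≤ 12² = 144.
  X (20, 0): covers {Granby} → 40
  Y (10, 3): covers {Ashton, Calder, Denby, Elwood, Fenton, Granby} → 242
  Z (5, 5): covers {Ashton, Brookfield, Calder, Denby, Elwood, Fenton, Granby} → 248
  W (12, 18): covers {Brookfield, Calder, Elwood} → 70
Maximum coverage at Z: 248 clients per week.

Z, covering 248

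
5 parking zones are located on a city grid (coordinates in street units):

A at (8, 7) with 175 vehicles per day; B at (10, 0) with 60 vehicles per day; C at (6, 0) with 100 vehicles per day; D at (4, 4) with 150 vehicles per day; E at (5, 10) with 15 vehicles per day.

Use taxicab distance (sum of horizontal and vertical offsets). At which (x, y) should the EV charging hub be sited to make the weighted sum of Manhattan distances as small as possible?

Manhattan distance separates: Σwᵢ(|x−xᵢ|+|y−yᵢ|) = Σwᵢ|x−xᵢ| + Σwᵢ|y−yᵢ|, so x and y are optimised independently as 1-D weighted medians.
Total weight W = 500; half = 250.
x-coordinate, sorted with cumulative weight:
  x=4 (D, w=150) cum 150
  x=5 (E, w=15) cum 165
  x=6 (C, w=100) cum 265  ← median
  x=8 (A, w=175) cum 440
  x=10 (B, w=60) cum 500
⇒ x* = 6
y-coordinate, sorted with cumulative weight:
  y=0 (B, w=60) cum 60
  y=0 (C, w=100) cum 160
  y=4 (D, w=150) cum 310  ← median
  y=7 (A, w=175) cum 485
  y=10 (E, w=15) cum 500
⇒ y* = 4

(6, 4)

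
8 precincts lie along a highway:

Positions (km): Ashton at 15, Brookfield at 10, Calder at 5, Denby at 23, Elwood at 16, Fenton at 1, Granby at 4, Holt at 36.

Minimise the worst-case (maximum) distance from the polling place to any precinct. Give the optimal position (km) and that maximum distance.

The 1-center on a line is the midpoint of the two extreme points: leftmost at 1, rightmost at 36.
Optimal location = (1 + 36)/2 = 18.5; maximum distance = (36 − 1)/2 = 17.5.

location 18.5, max distance 17.5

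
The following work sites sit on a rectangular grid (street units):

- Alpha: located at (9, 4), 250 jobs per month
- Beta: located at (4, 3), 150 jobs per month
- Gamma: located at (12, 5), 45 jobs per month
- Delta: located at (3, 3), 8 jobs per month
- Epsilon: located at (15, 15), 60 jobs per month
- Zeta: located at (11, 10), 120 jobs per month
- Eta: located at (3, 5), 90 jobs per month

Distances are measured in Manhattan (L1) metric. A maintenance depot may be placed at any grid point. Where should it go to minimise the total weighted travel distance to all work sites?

Manhattan distance separates: Σwᵢ(|x−xᵢ|+|y−yᵢ|) = Σwᵢ|x−xᵢ| + Σwᵢ|y−yᵢ|, so x and y are optimised independently as 1-D weighted medians.
Total weight W = 723; half = 361.5.
x-coordinate, sorted with cumulative weight:
  x=3 (Delta, w=8) cum 8
  x=3 (Eta, w=90) cum 98
  x=4 (Beta, w=150) cum 248
  x=9 (Alpha, w=250) cum 498  ← median
  x=11 (Zeta, w=120) cum 618
  x=12 (Gamma, w=45) cum 663
  x=15 (Epsilon, w=60) cum 723
⇒ x* = 9
y-coordinate, sorted with cumulative weight:
  y=3 (Beta, w=150) cum 150
  y=3 (Delta, w=8) cum 158
  y=4 (Alpha, w=250) cum 408  ← median
  y=5 (Gamma, w=45) cum 453
  y=5 (Eta, w=90) cum 543
  y=10 (Zeta, w=120) cum 663
  y=15 (Epsilon, w=60) cum 723
⇒ y* = 4

(9, 4)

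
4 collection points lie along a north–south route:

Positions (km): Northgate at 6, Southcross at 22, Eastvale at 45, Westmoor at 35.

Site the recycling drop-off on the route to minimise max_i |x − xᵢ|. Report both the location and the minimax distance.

location 25.5, max distance 19.5

The 1-center on a line is the midpoint of the two extreme points: leftmost at 6, rightmost at 45.
Optimal location = (6 + 45)/2 = 25.5; maximum distance = (45 − 6)/2 = 19.5.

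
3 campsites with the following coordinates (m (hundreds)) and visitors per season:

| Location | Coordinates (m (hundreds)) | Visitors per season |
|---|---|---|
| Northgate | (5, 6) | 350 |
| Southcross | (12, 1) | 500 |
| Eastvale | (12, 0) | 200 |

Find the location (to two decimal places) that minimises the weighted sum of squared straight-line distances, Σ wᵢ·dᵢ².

The minimiser of Σwᵢ‖p−pᵢ‖² is the weighted centroid p* = (Σwᵢpᵢ)/(Σwᵢ).
Σwᵢ = 1050.
Σwᵢxᵢ = 350·5 + 500·12 + 200·12 = 10150.
Σwᵢyᵢ = 350·6 + 500·1 + 200·0 = 2600.
x* = 10150/1050 = 9.67, y* = 2600/1050 = 2.48.

(9.67, 2.48)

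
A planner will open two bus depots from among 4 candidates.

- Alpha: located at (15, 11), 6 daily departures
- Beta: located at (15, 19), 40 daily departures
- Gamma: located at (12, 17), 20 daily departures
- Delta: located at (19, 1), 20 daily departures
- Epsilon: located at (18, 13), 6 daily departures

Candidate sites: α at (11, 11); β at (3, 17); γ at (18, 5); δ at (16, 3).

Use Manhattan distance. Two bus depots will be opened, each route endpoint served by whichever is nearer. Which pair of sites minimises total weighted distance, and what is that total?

{α, γ}, total 792

Evaluate every pair (each demand assigned to the nearer of the two):
  {α, γ}: total = 792
  {α, δ}: total = 798
  {β, γ}: total = 942
  {β, δ}: total = 966
  {α, β}: total = 1058
  {γ, δ}: total = 1242
Best pair: {α, γ} with total 792.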